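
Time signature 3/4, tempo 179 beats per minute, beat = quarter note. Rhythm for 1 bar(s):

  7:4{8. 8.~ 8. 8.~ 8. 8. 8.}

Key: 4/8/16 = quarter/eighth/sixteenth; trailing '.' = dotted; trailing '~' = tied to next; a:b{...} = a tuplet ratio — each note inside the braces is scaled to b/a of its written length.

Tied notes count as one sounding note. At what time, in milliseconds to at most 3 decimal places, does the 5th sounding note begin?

1. 0.0ms @ 0 + 143.655ms (3/7)
2. 143.655ms @ 3/7 + 287.31ms (6/7)
3. 430.966ms @ 9/7 + 287.31ms (6/7)
4. 718.276ms @ 15/7 + 143.655ms (3/7)
5. 861.931ms @ 18/7 + 143.655ms (3/7)

note 5 onset = 18/7b = 861.931ms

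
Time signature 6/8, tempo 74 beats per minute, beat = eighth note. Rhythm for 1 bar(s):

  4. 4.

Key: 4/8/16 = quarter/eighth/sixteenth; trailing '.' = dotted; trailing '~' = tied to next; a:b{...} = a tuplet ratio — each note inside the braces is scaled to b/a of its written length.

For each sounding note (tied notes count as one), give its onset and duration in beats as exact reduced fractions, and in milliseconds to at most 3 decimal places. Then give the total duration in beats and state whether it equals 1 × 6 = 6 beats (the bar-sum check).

1) 0.0ms=0b +2432.432ms=3b
2) 2432.432ms=3b +2432.432ms=3b
Σ=6b of 6 (74bpm 6/8) — PASS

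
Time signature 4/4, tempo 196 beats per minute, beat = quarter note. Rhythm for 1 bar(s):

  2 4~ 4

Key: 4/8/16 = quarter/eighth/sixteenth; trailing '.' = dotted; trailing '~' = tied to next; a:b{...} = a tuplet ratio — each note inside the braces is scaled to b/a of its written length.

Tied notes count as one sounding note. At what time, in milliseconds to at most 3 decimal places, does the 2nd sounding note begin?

1. 0.0ms @ 0 + 612.245ms (2)
2. 612.245ms @ 2 + 612.245ms (2)

note 2 onset = 2b = 612.245ms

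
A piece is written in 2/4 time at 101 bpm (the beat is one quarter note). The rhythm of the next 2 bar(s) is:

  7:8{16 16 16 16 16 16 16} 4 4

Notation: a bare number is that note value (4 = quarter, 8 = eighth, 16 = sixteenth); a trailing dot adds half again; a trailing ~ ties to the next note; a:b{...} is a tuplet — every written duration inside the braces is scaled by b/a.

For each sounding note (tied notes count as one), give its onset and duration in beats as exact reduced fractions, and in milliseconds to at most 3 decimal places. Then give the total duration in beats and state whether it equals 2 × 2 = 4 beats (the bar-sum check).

1) 0.0ms=0b +169.731ms=2/7b
2) 169.731ms=2/7b +169.731ms=2/7b
3) 339.463ms=4/7b +169.731ms=2/7b
4) 509.194ms=6/7b +169.731ms=2/7b
5) 678.925ms=8/7b +169.731ms=2/7b
6) 848.656ms=10/7b +169.731ms=2/7b
7) 1018.388ms=12/7b +169.731ms=2/7b
8) 1188.119ms=2b +594.059ms=1b
9) 1782.178ms=3b +594.059ms=1b
Σ=4b of 4 (101bpm 2/4) — PASS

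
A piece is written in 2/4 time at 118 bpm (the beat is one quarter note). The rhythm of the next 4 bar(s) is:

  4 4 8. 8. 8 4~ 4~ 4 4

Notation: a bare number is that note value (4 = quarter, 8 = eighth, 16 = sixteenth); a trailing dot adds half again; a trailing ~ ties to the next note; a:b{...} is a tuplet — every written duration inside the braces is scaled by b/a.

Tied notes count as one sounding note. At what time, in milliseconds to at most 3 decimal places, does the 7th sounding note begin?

1. 0.0ms @ 0 + 508.475ms (1)
2. 508.475ms @ 1 + 508.475ms (1)
3. 1016.949ms @ 2 + 381.356ms (3/4)
4. 1398.305ms @ 11/4 + 381.356ms (3/4)
5. 1779.661ms @ 7/2 + 254.237ms (1/2)
6. 2033.898ms @ 4 + 1525.424ms (3)
7. 3559.322ms @ 7 + 508.475ms (1)

note 7 onset = 7b = 3559.322ms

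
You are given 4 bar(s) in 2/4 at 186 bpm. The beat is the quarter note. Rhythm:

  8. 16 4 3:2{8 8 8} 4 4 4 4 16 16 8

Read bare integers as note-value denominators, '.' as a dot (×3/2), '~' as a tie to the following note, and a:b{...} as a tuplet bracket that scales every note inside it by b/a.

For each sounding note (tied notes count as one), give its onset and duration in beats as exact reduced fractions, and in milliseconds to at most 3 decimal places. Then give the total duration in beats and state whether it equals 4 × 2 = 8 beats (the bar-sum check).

1) 0.0ms=0b +241.935ms=3/4b
2) 241.935ms=3/4b +80.645ms=1/4b
3) 322.581ms=1b +322.581ms=1b
4) 645.161ms=2b +107.527ms=1/3b
5) 752.688ms=7/3b +107.527ms=1/3b
6) 860.215ms=8/3b +107.527ms=1/3b
7) 967.742ms=3b +322.581ms=1b
8) 1290.323ms=4b +322.581ms=1b
9) 1612.903ms=5b +322.581ms=1b
10) 1935.484ms=6b +322.581ms=1b
11) 2258.065ms=7b +80.645ms=1/4b
12) 2338.71ms=29/4b +80.645ms=1/4b
13) 2419.355ms=15/2b +161.29ms=1/2b
Σ=8b of 8 (186bpm 2/4) — PASS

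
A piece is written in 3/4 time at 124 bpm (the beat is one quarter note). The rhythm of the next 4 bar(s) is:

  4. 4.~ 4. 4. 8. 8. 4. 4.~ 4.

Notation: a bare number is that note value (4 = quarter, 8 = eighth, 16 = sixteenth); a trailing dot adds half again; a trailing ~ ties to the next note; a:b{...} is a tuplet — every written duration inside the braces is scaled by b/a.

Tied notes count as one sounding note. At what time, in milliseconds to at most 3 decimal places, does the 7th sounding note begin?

note 7 onset = 9b = 4354.839ms

1. 0.0ms @ 0 + 725.806ms (3/2)
2. 725.806ms @ 3/2 + 1451.613ms (3)
3. 2177.419ms @ 9/2 + 725.806ms (3/2)
4. 2903.226ms @ 6 + 362.903ms (3/4)
5. 3266.129ms @ 27/4 + 362.903ms (3/4)
6. 3629.032ms @ 15/2 + 725.806ms (3/2)
7. 4354.839ms @ 9 + 1451.613ms (3)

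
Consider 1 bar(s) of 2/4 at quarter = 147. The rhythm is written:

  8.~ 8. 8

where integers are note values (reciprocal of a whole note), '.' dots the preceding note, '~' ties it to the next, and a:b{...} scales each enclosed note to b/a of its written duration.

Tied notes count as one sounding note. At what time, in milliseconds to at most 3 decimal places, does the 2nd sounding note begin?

1. 0.0ms @ 0 + 612.245ms (3/2)
2. 612.245ms @ 3/2 + 204.082ms (1/2)

note 2 onset = 3/2b = 612.245ms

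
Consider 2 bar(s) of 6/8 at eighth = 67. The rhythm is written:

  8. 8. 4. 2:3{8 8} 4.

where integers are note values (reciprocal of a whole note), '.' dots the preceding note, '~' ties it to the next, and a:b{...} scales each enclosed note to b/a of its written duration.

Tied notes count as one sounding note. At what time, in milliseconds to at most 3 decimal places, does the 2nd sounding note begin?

1. 0.0ms @ 0 + 1343.284ms (3/2)
2. 1343.284ms @ 3/2 + 1343.284ms (3/2)
3. 2686.567ms @ 3 + 2686.567ms (3)
4. 5373.134ms @ 6 + 1343.284ms (3/2)
5. 6716.418ms @ 15/2 + 1343.284ms (3/2)
6. 8059.701ms @ 9 + 2686.567ms (3)

note 2 onset = 3/2b = 1343.284ms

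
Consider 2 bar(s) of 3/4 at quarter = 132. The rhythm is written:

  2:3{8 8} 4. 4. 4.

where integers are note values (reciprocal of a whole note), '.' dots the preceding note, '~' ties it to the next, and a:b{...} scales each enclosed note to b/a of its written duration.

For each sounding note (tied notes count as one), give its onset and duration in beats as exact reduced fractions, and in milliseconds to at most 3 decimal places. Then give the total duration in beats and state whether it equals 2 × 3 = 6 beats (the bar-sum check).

1) 0.0ms=0b +340.909ms=3/4b
2) 340.909ms=3/4b +340.909ms=3/4b
3) 681.818ms=3/2b +681.818ms=3/2b
4) 1363.636ms=3b +681.818ms=3/2b
5) 2045.455ms=9/2b +681.818ms=3/2b
Σ=6b of 6 (132bpm 3/4) — PASS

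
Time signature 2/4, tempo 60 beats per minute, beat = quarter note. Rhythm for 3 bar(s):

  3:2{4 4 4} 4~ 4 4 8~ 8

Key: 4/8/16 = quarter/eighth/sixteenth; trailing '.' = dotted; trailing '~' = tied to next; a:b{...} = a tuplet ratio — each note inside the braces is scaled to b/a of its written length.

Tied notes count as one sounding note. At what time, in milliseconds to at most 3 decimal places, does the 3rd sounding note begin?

note 3 onset = 4/3b = 1333.333ms

1. 0.0ms @ 0 + 666.667ms (2/3)
2. 666.667ms @ 2/3 + 666.667ms (2/3)
3. 1333.333ms @ 4/3 + 666.667ms (2/3)
4. 2000.0ms @ 2 + 2000.0ms (2)
5. 4000.0ms @ 4 + 1000.0ms (1)
6. 5000.0ms @ 5 + 1000.0ms (1)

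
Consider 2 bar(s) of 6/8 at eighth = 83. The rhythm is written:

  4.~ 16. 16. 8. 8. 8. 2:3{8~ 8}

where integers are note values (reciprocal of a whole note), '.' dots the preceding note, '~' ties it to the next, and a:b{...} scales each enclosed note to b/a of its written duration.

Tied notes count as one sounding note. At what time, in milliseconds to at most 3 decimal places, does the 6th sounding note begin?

1. 0.0ms @ 0 + 2710.843ms (15/4)
2. 2710.843ms @ 15/4 + 542.169ms (3/4)
3. 3253.012ms @ 9/2 + 1084.337ms (3/2)
4. 4337.349ms @ 6 + 1084.337ms (3/2)
5. 5421.687ms @ 15/2 + 1084.337ms (3/2)
6. 6506.024ms @ 9 + 2168.675ms (3)

note 6 onset = 9b = 6506.024ms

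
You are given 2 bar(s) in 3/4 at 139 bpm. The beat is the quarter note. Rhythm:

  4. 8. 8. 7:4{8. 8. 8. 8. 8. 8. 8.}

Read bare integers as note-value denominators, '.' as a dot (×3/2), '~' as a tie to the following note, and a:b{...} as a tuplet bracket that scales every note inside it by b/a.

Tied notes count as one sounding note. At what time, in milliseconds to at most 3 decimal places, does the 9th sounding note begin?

note 9 onset = 36/7b = 2219.938ms

1. 0.0ms @ 0 + 647.482ms (3/2)
2. 647.482ms @ 3/2 + 323.741ms (3/4)
3. 971.223ms @ 9/4 + 323.741ms (3/4)
4. 1294.964ms @ 3 + 184.995ms (3/7)
5. 1479.959ms @ 24/7 + 184.995ms (3/7)
6. 1664.954ms @ 27/7 + 184.995ms (3/7)
7. 1849.949ms @ 30/7 + 184.995ms (3/7)
8. 2034.943ms @ 33/7 + 184.995ms (3/7)
9. 2219.938ms @ 36/7 + 184.995ms (3/7)
10. 2404.933ms @ 39/7 + 184.995ms (3/7)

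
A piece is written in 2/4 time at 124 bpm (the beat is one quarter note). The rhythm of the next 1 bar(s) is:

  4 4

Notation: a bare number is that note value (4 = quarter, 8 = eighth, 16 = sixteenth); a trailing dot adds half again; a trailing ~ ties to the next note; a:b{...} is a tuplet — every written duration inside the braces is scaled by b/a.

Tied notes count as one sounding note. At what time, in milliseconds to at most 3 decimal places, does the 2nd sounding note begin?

1. 0.0ms @ 0 + 483.871ms (1)
2. 483.871ms @ 1 + 483.871ms (1)

note 2 onset = 1b = 483.871ms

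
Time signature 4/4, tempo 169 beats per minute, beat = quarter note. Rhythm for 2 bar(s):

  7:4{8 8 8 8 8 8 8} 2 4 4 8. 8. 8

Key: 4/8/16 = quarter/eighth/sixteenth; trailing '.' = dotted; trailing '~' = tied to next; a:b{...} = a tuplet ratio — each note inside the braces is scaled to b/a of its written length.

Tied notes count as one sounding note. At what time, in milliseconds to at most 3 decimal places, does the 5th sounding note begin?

1. 0.0ms @ 0 + 101.437ms (2/7)
2. 101.437ms @ 2/7 + 101.437ms (2/7)
3. 202.874ms @ 4/7 + 101.437ms (2/7)
4. 304.311ms @ 6/7 + 101.437ms (2/7)
5. 405.748ms @ 8/7 + 101.437ms (2/7)
6. 507.185ms @ 10/7 + 101.437ms (2/7)
7. 608.622ms @ 12/7 + 101.437ms (2/7)
8. 710.059ms @ 2 + 710.059ms (2)
9. 1420.118ms @ 4 + 355.03ms (1)
10. 1775.148ms @ 5 + 355.03ms (1)
11. 2130.178ms @ 6 + 266.272ms (3/4)
12. 2396.45ms @ 27/4 + 266.272ms (3/4)
13. 2662.722ms @ 15/2 + 177.515ms (1/2)

note 5 onset = 8/7b = 405.748ms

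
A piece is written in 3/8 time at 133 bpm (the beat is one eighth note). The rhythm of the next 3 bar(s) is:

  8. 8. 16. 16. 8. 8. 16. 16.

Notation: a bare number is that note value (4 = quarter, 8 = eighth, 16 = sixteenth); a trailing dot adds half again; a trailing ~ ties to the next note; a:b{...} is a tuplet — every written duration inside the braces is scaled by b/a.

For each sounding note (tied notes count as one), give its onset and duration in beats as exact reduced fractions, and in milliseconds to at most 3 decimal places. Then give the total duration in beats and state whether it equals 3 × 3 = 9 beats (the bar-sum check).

1) 0.0ms=0b +676.692ms=3/2b
2) 676.692ms=3/2b +676.692ms=3/2b
3) 1353.383ms=3b +338.346ms=3/4b
4) 1691.729ms=15/4b +338.346ms=3/4b
5) 2030.075ms=9/2b +676.692ms=3/2b
6) 2706.767ms=6b +676.692ms=3/2b
7) 3383.459ms=15/2b +338.346ms=3/4b
8) 3721.805ms=33/4b +338.346ms=3/4b
Σ=9b of 9 (133bpm 3/8) — PASS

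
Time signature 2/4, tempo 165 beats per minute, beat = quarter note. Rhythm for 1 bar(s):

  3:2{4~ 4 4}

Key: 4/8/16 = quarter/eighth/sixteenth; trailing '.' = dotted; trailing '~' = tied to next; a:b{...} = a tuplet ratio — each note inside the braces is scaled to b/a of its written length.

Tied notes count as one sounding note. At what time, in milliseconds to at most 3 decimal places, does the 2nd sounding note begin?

note 2 onset = 4/3b = 484.848ms

1. 0.0ms @ 0 + 484.848ms (4/3)
2. 484.848ms @ 4/3 + 242.424ms (2/3)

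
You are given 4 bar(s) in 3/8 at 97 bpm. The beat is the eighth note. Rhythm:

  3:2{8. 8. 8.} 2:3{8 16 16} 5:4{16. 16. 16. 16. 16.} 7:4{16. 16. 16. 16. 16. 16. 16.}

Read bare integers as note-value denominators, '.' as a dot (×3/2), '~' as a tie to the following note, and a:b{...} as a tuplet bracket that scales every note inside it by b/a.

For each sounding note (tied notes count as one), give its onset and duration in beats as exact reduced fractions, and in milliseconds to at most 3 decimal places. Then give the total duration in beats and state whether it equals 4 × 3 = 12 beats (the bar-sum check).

1) 0.0ms=0b +618.557ms=1b
2) 618.557ms=1b +618.557ms=1b
3) 1237.113ms=2b +618.557ms=1b
4) 1855.67ms=3b +927.835ms=3/2b
5) 2783.505ms=9/2b +463.918ms=3/4b
6) 3247.423ms=21/4b +463.918ms=3/4b
7) 3711.34ms=6b +371.134ms=3/5b
8) 4082.474ms=33/5b +371.134ms=3/5b
9) 4453.608ms=36/5b +371.134ms=3/5b
10) 4824.742ms=39/5b +371.134ms=3/5b
11) 5195.876ms=42/5b +371.134ms=3/5b
12) 5567.01ms=9b +265.096ms=3/7b
13) 5832.106ms=66/7b +265.096ms=3/7b
14) 6097.202ms=69/7b +265.096ms=3/7b
15) 6362.297ms=72/7b +265.096ms=3/7b
16) 6627.393ms=75/7b +265.096ms=3/7b
17) 6892.489ms=78/7b +265.096ms=3/7b
18) 7157.585ms=81/7b +265.096ms=3/7b
Σ=12b of 12 (97bpm 3/8) — PASS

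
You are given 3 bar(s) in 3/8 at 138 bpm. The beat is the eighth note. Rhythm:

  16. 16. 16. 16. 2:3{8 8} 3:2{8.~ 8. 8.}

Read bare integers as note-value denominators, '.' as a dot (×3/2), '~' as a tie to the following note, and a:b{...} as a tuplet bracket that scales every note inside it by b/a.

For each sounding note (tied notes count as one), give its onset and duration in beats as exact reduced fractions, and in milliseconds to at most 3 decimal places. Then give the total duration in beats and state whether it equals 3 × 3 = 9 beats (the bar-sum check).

1) 0.0ms=0b +326.087ms=3/4b
2) 326.087ms=3/4b +326.087ms=3/4b
3) 652.174ms=3/2b +326.087ms=3/4b
4) 978.261ms=9/4b +326.087ms=3/4b
5) 1304.348ms=3b +652.174ms=3/2b
6) 1956.522ms=9/2b +652.174ms=3/2b
7) 2608.696ms=6b +869.565ms=2b
8) 3478.261ms=8b +434.783ms=1b
Σ=9b of 9 (138bpm 3/8) — PASS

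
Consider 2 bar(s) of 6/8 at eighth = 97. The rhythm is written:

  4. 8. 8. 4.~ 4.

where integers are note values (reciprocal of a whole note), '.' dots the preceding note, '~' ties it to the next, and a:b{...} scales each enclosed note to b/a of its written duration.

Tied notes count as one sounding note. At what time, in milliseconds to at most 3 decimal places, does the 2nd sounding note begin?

1. 0.0ms @ 0 + 1855.67ms (3)
2. 1855.67ms @ 3 + 927.835ms (3/2)
3. 2783.505ms @ 9/2 + 927.835ms (3/2)
4. 3711.34ms @ 6 + 3711.34ms (6)

note 2 onset = 3b = 1855.67ms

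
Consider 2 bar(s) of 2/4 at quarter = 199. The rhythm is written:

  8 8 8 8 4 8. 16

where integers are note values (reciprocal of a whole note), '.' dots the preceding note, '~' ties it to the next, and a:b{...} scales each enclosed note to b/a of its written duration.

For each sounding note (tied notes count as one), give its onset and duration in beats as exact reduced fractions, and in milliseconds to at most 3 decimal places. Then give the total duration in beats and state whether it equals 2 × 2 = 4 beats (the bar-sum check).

1) 0.0ms=0b +150.754ms=1/2b
2) 150.754ms=1/2b +150.754ms=1/2b
3) 301.508ms=1b +150.754ms=1/2b
4) 452.261ms=3/2b +150.754ms=1/2b
5) 603.015ms=2b +301.508ms=1b
6) 904.523ms=3b +226.131ms=3/4b
7) 1130.653ms=15/4b +75.377ms=1/4b
Σ=4b of 4 (199bpm 2/4) — PASS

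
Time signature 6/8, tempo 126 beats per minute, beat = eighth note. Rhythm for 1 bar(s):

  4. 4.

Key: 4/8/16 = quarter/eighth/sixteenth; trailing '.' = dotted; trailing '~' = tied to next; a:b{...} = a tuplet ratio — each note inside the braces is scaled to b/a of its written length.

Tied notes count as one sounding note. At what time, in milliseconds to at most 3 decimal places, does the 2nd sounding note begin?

note 2 onset = 3b = 1428.571ms

1. 0.0ms @ 0 + 1428.571ms (3)
2. 1428.571ms @ 3 + 1428.571ms (3)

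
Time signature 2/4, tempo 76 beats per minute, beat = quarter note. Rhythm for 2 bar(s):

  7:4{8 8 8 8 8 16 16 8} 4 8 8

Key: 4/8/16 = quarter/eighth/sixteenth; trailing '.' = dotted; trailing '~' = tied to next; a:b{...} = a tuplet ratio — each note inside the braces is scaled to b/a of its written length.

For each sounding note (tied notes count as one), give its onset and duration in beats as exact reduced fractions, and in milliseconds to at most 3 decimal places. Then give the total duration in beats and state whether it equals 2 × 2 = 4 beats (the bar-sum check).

1) 0.0ms=0b +225.564ms=2/7b
2) 225.564ms=2/7b +225.564ms=2/7b
3) 451.128ms=4/7b +225.564ms=2/7b
4) 676.692ms=6/7b +225.564ms=2/7b
5) 902.256ms=8/7b +225.564ms=2/7b
6) 1127.82ms=10/7b +112.782ms=1/7b
7) 1240.602ms=11/7b +112.782ms=1/7b
8) 1353.383ms=12/7b +225.564ms=2/7b
9) 1578.947ms=2b +789.474ms=1b
10) 2368.421ms=3b +394.737ms=1/2b
11) 2763.158ms=7/2b +394.737ms=1/2b
Σ=4b of 4 (76bpm 2/4) — PASS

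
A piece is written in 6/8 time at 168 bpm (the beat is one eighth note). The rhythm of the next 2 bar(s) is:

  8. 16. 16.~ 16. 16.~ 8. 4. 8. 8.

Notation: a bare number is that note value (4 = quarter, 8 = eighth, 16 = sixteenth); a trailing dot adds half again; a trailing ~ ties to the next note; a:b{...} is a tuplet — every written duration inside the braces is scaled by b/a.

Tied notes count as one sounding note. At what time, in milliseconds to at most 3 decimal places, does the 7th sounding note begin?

1. 0.0ms @ 0 + 535.714ms (3/2)
2. 535.714ms @ 3/2 + 267.857ms (3/4)
3. 803.571ms @ 9/4 + 535.714ms (3/2)
4. 1339.286ms @ 15/4 + 803.571ms (9/4)
5. 2142.857ms @ 6 + 1071.429ms (3)
6. 3214.286ms @ 9 + 535.714ms (3/2)
7. 3750.0ms @ 21/2 + 535.714ms (3/2)

note 7 onset = 21/2b = 3750.0ms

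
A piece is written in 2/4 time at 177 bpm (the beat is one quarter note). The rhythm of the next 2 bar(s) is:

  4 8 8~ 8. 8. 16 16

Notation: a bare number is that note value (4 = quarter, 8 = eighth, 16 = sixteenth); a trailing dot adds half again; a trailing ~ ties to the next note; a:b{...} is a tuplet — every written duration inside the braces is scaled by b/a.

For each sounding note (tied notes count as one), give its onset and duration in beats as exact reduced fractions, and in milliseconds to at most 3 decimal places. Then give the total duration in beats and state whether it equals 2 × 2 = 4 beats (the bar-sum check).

1) 0.0ms=0b +338.983ms=1b
2) 338.983ms=1b +169.492ms=1/2b
3) 508.475ms=3/2b +423.729ms=5/4b
4) 932.203ms=11/4b +254.237ms=3/4b
5) 1186.441ms=7/2b +84.746ms=1/4b
6) 1271.186ms=15/4b +84.746ms=1/4b
Σ=4b of 4 (177bpm 2/4) — PASS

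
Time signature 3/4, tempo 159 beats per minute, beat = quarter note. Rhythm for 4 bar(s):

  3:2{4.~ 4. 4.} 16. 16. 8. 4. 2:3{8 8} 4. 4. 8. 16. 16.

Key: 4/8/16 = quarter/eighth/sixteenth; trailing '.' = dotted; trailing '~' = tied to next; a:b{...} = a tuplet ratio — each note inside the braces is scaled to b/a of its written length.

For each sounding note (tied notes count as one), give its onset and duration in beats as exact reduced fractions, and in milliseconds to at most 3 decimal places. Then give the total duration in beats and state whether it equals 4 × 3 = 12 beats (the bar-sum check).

1) 0.0ms=0b +754.717ms=2b
2) 754.717ms=2b +377.358ms=1b
3) 1132.075ms=3b +141.509ms=3/8b
4) 1273.585ms=27/8b +141.509ms=3/8b
5) 1415.094ms=15/4b +283.019ms=3/4b
6) 1698.113ms=9/2b +566.038ms=3/2b
7) 2264.151ms=6b +283.019ms=3/4b
8) 2547.17ms=27/4b +283.019ms=3/4b
9) 2830.189ms=15/2b +566.038ms=3/2b
10) 3396.226ms=9b +566.038ms=3/2b
11) 3962.264ms=21/2b +283.019ms=3/4b
12) 4245.283ms=45/4b +141.509ms=3/8b
13) 4386.792ms=93/8b +141.509ms=3/8b
Σ=12b of 12 (159bpm 3/4) — PASS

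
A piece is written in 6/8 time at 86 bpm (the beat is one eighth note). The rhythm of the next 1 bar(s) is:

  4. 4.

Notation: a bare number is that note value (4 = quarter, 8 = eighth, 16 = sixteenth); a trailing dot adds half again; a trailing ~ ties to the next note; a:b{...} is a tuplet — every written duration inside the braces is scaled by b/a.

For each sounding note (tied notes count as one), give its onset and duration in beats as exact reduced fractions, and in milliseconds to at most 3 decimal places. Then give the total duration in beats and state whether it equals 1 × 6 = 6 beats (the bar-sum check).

1) 0.0ms=0b +2093.023ms=3b
2) 2093.023ms=3b +2093.023ms=3b
Σ=6b of 6 (86bpm 6/8) — PASS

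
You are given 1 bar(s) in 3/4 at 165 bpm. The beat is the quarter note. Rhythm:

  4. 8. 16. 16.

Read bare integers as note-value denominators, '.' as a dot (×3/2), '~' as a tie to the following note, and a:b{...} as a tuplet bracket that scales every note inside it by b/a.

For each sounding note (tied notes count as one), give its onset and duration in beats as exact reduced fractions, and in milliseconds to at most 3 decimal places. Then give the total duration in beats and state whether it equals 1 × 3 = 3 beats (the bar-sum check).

1) 0.0ms=0b +545.455ms=3/2b
2) 545.455ms=3/2b +272.727ms=3/4b
3) 818.182ms=9/4b +136.364ms=3/8b
4) 954.545ms=21/8b +136.364ms=3/8b
Σ=3b of 3 (165bpm 3/4) — PASS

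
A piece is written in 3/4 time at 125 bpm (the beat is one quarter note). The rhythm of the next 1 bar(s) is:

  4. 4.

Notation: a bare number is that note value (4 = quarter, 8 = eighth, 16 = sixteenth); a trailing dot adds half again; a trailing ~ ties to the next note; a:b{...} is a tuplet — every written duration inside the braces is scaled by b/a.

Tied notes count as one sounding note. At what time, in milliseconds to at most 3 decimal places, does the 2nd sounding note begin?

note 2 onset = 3/2b = 720.0ms

1. 0.0ms @ 0 + 720.0ms (3/2)
2. 720.0ms @ 3/2 + 720.0ms (3/2)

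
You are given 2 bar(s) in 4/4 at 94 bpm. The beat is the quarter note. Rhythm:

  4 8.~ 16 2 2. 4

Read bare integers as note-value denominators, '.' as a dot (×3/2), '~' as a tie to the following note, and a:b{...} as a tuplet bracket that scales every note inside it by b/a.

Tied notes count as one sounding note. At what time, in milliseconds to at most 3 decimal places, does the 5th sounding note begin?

note 5 onset = 7b = 4468.085ms

1. 0.0ms @ 0 + 638.298ms (1)
2. 638.298ms @ 1 + 638.298ms (1)
3. 1276.596ms @ 2 + 1276.596ms (2)
4. 2553.191ms @ 4 + 1914.894ms (3)
5. 4468.085ms @ 7 + 638.298ms (1)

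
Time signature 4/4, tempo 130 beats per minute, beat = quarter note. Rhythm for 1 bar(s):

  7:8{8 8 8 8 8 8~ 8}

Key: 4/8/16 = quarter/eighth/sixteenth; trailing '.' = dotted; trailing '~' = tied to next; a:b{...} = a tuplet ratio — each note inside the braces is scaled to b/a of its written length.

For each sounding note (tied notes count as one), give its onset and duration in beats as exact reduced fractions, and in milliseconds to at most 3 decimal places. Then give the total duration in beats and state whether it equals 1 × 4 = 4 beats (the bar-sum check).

1) 0.0ms=0b +263.736ms=4/7b
2) 263.736ms=4/7b +263.736ms=4/7b
3) 527.473ms=8/7b +263.736ms=4/7b
4) 791.209ms=12/7b +263.736ms=4/7b
5) 1054.945ms=16/7b +263.736ms=4/7b
6) 1318.681ms=20/7b +527.473ms=8/7b
Σ=4b of 4 (130bpm 4/4) — PASS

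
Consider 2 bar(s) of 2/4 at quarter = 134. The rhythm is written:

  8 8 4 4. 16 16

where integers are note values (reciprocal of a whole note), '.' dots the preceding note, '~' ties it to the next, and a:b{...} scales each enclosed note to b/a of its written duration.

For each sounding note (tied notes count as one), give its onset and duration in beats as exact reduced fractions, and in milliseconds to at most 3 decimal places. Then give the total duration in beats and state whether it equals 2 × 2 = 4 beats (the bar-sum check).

1) 0.0ms=0b +223.881ms=1/2b
2) 223.881ms=1/2b +223.881ms=1/2b
3) 447.761ms=1b +447.761ms=1b
4) 895.522ms=2b +671.642ms=3/2b
5) 1567.164ms=7/2b +111.94ms=1/4b
6) 1679.104ms=15/4b +111.94ms=1/4b
Σ=4b of 4 (134bpm 2/4) — PASS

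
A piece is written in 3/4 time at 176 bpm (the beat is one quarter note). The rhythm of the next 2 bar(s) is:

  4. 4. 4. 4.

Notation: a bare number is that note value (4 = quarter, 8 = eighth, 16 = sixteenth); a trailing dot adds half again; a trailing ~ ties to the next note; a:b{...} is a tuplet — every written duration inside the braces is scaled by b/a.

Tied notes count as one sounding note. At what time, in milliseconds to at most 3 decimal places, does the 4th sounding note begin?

1. 0.0ms @ 0 + 511.364ms (3/2)
2. 511.364ms @ 3/2 + 511.364ms (3/2)
3. 1022.727ms @ 3 + 511.364ms (3/2)
4. 1534.091ms @ 9/2 + 511.364ms (3/2)

note 4 onset = 9/2b = 1534.091ms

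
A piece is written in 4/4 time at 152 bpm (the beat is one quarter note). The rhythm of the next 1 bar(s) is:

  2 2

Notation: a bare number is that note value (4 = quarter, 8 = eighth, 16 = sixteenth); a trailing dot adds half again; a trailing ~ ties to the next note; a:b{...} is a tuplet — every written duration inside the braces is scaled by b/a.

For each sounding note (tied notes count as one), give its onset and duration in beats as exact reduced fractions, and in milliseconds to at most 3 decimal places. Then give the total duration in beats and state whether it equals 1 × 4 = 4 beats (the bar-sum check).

1) 0.0ms=0b +789.474ms=2b
2) 789.474ms=2b +789.474ms=2b
Σ=4b of 4 (152bpm 4/4) — PASS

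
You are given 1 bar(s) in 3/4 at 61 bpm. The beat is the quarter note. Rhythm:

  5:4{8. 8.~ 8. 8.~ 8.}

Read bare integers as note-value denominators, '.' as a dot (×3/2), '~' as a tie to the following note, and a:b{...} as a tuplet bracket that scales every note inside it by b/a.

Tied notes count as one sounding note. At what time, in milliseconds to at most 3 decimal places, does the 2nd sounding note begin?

1. 0.0ms @ 0 + 590.164ms (3/5)
2. 590.164ms @ 3/5 + 1180.328ms (6/5)
3. 1770.492ms @ 9/5 + 1180.328ms (6/5)

note 2 onset = 3/5b = 590.164ms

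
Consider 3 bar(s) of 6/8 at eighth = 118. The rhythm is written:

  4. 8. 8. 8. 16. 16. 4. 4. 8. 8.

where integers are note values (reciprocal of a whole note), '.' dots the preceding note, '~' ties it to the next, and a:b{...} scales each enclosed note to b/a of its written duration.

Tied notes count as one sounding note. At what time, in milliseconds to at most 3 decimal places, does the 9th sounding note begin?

note 9 onset = 15b = 7627.119ms

1. 0.0ms @ 0 + 1525.424ms (3)
2. 1525.424ms @ 3 + 762.712ms (3/2)
3. 2288.136ms @ 9/2 + 762.712ms (3/2)
4. 3050.847ms @ 6 + 762.712ms (3/2)
5. 3813.559ms @ 15/2 + 381.356ms (3/4)
6. 4194.915ms @ 33/4 + 381.356ms (3/4)
7. 4576.271ms @ 9 + 1525.424ms (3)
8. 6101.695ms @ 12 + 1525.424ms (3)
9. 7627.119ms @ 15 + 762.712ms (3/2)
10. 8389.831ms @ 33/2 + 762.712ms (3/2)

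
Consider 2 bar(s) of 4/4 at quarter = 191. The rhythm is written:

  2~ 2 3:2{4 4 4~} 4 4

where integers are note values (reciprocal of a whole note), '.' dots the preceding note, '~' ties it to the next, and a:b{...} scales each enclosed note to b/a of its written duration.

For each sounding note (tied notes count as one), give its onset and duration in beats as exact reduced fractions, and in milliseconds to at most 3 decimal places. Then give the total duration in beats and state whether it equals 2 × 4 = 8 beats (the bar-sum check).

1) 0.0ms=0b +1256.545ms=4b
2) 1256.545ms=4b +209.424ms=2/3b
3) 1465.969ms=14/3b +209.424ms=2/3b
4) 1675.393ms=16/3b +523.56ms=5/3b
5) 2198.953ms=7b +314.136ms=1b
Σ=8b of 8 (191bpm 4/4) — PASS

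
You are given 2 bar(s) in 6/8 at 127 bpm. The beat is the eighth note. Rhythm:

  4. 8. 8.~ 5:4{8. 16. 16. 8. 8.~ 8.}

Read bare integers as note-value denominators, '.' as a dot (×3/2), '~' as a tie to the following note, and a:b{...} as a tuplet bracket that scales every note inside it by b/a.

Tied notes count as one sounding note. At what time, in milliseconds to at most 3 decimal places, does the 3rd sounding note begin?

1. 0.0ms @ 0 + 1417.323ms (3)
2. 1417.323ms @ 3 + 708.661ms (3/2)
3. 2125.984ms @ 9/2 + 1275.591ms (27/10)
4. 3401.575ms @ 36/5 + 283.465ms (3/5)
5. 3685.039ms @ 39/5 + 283.465ms (3/5)
6. 3968.504ms @ 42/5 + 566.929ms (6/5)
7. 4535.433ms @ 48/5 + 1133.858ms (12/5)

note 3 onset = 9/2b = 2125.984ms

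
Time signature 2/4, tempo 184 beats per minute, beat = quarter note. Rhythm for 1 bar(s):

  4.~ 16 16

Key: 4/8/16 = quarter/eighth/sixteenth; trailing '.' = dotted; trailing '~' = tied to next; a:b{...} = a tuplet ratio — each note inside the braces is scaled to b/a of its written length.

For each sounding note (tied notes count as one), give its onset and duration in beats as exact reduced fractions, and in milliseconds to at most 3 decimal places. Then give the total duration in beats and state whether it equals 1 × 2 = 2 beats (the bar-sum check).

1) 0.0ms=0b +570.652ms=7/4b
2) 570.652ms=7/4b +81.522ms=1/4b
Σ=2b of 2 (184bpm 2/4) — PASS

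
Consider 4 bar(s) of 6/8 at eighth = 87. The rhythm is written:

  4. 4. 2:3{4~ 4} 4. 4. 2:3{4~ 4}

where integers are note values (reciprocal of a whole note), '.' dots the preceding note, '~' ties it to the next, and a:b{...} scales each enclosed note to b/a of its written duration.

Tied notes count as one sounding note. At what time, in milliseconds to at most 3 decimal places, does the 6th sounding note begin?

1. 0.0ms @ 0 + 2068.966ms (3)
2. 2068.966ms @ 3 + 2068.966ms (3)
3. 4137.931ms @ 6 + 4137.931ms (6)
4. 8275.862ms @ 12 + 2068.966ms (3)
5. 10344.828ms @ 15 + 2068.966ms (3)
6. 12413.793ms @ 18 + 4137.931ms (6)

note 6 onset = 18b = 12413.793ms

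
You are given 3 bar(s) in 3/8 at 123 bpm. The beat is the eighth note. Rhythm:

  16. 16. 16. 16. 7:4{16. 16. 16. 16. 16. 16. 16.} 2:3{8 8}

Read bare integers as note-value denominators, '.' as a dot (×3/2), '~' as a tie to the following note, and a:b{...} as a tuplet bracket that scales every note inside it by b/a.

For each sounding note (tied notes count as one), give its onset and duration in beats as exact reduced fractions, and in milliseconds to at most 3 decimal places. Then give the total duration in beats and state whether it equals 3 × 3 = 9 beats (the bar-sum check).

1) 0.0ms=0b +365.854ms=3/4b
2) 365.854ms=3/4b +365.854ms=3/4b
3) 731.707ms=3/2b +365.854ms=3/4b
4) 1097.561ms=9/4b +365.854ms=3/4b
5) 1463.415ms=3b +209.059ms=3/7b
6) 1672.474ms=24/7b +209.059ms=3/7b
7) 1881.533ms=27/7b +209.059ms=3/7b
8) 2090.592ms=30/7b +209.059ms=3/7b
9) 2299.652ms=33/7b +209.059ms=3/7b
10) 2508.711ms=36/7b +209.059ms=3/7b
11) 2717.77ms=39/7b +209.059ms=3/7b
12) 2926.829ms=6b +731.707ms=3/2b
13) 3658.537ms=15/2b +731.707ms=3/2b
Σ=9b of 9 (123bpm 3/8) — PASS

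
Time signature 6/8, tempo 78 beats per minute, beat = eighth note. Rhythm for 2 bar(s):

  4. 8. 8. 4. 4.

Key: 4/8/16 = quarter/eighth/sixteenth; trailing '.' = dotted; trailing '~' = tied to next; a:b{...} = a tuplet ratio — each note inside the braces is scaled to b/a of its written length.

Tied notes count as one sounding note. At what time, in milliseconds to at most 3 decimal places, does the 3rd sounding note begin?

note 3 onset = 9/2b = 3461.538ms

1. 0.0ms @ 0 + 2307.692ms (3)
2. 2307.692ms @ 3 + 1153.846ms (3/2)
3. 3461.538ms @ 9/2 + 1153.846ms (3/2)
4. 4615.385ms @ 6 + 2307.692ms (3)
5. 6923.077ms @ 9 + 2307.692ms (3)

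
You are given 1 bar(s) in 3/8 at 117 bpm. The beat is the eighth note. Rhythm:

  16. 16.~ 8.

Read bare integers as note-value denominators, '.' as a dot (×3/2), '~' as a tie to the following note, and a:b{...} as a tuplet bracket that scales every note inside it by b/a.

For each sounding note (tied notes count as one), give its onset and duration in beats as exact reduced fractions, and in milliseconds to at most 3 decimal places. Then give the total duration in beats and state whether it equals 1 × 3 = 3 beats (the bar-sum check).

1) 0.0ms=0b +384.615ms=3/4b
2) 384.615ms=3/4b +1153.846ms=9/4b
Σ=3b of 3 (117bpm 3/8) — PASS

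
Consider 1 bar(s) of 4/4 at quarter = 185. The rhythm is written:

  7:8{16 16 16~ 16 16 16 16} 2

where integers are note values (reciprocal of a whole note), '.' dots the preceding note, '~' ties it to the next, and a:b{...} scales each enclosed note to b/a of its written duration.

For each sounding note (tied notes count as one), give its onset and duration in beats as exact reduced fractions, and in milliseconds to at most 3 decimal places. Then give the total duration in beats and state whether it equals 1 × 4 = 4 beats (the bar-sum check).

1) 0.0ms=0b +92.664ms=2/7b
2) 92.664ms=2/7b +92.664ms=2/7b
3) 185.328ms=4/7b +185.328ms=4/7b
4) 370.656ms=8/7b +92.664ms=2/7b
5) 463.32ms=10/7b +92.664ms=2/7b
6) 555.985ms=12/7b +92.664ms=2/7b
7) 648.649ms=2b +648.649ms=2b
Σ=4b of 4 (185bpm 4/4) — PASS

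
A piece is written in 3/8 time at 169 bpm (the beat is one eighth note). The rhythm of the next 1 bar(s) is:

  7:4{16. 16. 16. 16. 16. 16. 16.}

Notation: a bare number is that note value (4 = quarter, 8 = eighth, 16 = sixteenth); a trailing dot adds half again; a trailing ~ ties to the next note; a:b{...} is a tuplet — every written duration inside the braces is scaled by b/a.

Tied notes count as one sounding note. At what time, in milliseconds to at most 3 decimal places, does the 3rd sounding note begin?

note 3 onset = 6/7b = 304.311ms

1. 0.0ms @ 0 + 152.156ms (3/7)
2. 152.156ms @ 3/7 + 152.156ms (3/7)
3. 304.311ms @ 6/7 + 152.156ms (3/7)
4. 456.467ms @ 9/7 + 152.156ms (3/7)
5. 608.622ms @ 12/7 + 152.156ms (3/7)
6. 760.778ms @ 15/7 + 152.156ms (3/7)
7. 912.933ms @ 18/7 + 152.156ms (3/7)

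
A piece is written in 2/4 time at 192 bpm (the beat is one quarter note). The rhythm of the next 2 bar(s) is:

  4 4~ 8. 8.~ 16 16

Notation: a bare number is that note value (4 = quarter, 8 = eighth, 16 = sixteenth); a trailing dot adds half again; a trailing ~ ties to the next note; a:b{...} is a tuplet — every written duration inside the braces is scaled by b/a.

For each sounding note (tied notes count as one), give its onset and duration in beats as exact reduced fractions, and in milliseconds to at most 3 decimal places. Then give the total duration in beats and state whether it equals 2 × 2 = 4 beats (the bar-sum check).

1) 0.0ms=0b +312.5ms=1b
2) 312.5ms=1b +546.875ms=7/4b
3) 859.375ms=11/4b +312.5ms=1b
4) 1171.875ms=15/4b +78.125ms=1/4b
Σ=4b of 4 (192bpm 2/4) — PASS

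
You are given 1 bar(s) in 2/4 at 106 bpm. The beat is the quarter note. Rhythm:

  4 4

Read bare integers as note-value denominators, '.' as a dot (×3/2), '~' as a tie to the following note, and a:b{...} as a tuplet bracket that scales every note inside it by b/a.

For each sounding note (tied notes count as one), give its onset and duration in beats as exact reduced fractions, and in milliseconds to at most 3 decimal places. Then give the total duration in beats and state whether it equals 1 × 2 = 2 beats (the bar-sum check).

1) 0.0ms=0b +566.038ms=1b
2) 566.038ms=1b +566.038ms=1b
Σ=2b of 2 (106bpm 2/4) — PASS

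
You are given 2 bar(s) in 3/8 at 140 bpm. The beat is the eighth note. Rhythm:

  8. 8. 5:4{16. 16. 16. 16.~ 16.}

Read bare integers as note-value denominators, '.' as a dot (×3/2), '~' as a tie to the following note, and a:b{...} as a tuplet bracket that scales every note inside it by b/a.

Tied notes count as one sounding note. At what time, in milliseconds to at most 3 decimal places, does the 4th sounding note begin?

note 4 onset = 18/5b = 1542.857ms

1. 0.0ms @ 0 + 642.857ms (3/2)
2. 642.857ms @ 3/2 + 642.857ms (3/2)
3. 1285.714ms @ 3 + 257.143ms (3/5)
4. 1542.857ms @ 18/5 + 257.143ms (3/5)
5. 1800.0ms @ 21/5 + 257.143ms (3/5)
6. 2057.143ms @ 24/5 + 514.286ms (6/5)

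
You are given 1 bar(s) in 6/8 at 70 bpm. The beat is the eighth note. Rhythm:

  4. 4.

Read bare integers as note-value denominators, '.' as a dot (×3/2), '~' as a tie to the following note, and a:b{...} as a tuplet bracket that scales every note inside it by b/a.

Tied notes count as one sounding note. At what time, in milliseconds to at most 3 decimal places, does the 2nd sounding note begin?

1. 0.0ms @ 0 + 2571.429ms (3)
2. 2571.429ms @ 3 + 2571.429ms (3)

note 2 onset = 3b = 2571.429ms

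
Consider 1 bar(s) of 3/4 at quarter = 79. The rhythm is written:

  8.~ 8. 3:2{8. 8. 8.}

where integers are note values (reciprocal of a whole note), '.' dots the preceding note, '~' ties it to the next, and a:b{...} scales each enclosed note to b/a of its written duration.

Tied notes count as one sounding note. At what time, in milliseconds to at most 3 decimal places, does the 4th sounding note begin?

1. 0.0ms @ 0 + 1139.241ms (3/2)
2. 1139.241ms @ 3/2 + 379.747ms (1/2)
3. 1518.987ms @ 2 + 379.747ms (1/2)
4. 1898.734ms @ 5/2 + 379.747ms (1/2)

note 4 onset = 5/2b = 1898.734ms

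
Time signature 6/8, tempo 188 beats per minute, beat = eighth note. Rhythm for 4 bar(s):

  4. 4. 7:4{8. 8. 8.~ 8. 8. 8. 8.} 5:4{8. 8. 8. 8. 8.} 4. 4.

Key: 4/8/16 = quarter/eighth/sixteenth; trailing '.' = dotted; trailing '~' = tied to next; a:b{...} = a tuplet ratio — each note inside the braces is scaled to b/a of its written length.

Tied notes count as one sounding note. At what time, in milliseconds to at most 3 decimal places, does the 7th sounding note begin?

note 7 onset = 72/7b = 3282.675ms

1. 0.0ms @ 0 + 957.447ms (3)
2. 957.447ms @ 3 + 957.447ms (3)
3. 1914.894ms @ 6 + 273.556ms (6/7)
4. 2188.45ms @ 48/7 + 273.556ms (6/7)
5. 2462.006ms @ 54/7 + 547.112ms (12/7)
6. 3009.119ms @ 66/7 + 273.556ms (6/7)
7. 3282.675ms @ 72/7 + 273.556ms (6/7)
8. 3556.231ms @ 78/7 + 273.556ms (6/7)
9. 3829.787ms @ 12 + 382.979ms (6/5)
10. 4212.766ms @ 66/5 + 382.979ms (6/5)
11. 4595.745ms @ 72/5 + 382.979ms (6/5)
12. 4978.723ms @ 78/5 + 382.979ms (6/5)
13. 5361.702ms @ 84/5 + 382.979ms (6/5)
14. 5744.681ms @ 18 + 957.447ms (3)
15. 6702.128ms @ 21 + 957.447ms (3)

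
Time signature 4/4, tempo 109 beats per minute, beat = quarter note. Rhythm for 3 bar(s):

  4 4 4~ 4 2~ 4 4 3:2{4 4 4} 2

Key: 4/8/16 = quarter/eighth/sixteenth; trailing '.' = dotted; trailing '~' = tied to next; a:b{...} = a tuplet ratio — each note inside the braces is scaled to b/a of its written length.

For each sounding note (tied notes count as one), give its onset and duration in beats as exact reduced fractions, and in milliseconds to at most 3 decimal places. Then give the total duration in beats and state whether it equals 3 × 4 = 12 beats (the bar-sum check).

1) 0.0ms=0b +550.459ms=1b
2) 550.459ms=1b +550.459ms=1b
3) 1100.917ms=2b +1100.917ms=2b
4) 2201.835ms=4b +1651.376ms=3b
5) 3853.211ms=7b +550.459ms=1b
6) 4403.67ms=8b +366.972ms=2/3b
7) 4770.642ms=26/3b +366.972ms=2/3b
8) 5137.615ms=28/3b +366.972ms=2/3b
9) 5504.587ms=10b +1100.917ms=2b
Σ=12b of 12 (109bpm 4/4) — PASS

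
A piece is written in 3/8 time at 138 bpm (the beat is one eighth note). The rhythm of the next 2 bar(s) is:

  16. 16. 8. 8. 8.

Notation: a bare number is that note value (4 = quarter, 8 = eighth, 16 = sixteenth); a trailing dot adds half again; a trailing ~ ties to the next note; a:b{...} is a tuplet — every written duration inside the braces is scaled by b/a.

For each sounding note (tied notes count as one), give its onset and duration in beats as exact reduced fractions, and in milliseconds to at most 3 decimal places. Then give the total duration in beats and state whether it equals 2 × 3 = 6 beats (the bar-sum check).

1) 0.0ms=0b +326.087ms=3/4b
2) 326.087ms=3/4b +326.087ms=3/4b
3) 652.174ms=3/2b +652.174ms=3/2b
4) 1304.348ms=3b +652.174ms=3/2b
5) 1956.522ms=9/2b +652.174ms=3/2b
Σ=6b of 6 (138bpm 3/8) — PASS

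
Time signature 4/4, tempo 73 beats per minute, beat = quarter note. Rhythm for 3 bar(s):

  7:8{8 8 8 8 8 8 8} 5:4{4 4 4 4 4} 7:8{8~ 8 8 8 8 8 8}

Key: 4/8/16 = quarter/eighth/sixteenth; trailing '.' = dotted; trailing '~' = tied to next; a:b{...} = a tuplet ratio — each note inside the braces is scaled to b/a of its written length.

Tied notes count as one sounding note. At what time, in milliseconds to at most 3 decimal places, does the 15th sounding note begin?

1. 0.0ms @ 0 + 469.667ms (4/7)
2. 469.667ms @ 4/7 + 469.667ms (4/7)
3. 939.335ms @ 8/7 + 469.667ms (4/7)
4. 1409.002ms @ 12/7 + 469.667ms (4/7)
5. 1878.669ms @ 16/7 + 469.667ms (4/7)
6. 2348.337ms @ 20/7 + 469.667ms (4/7)
7. 2818.004ms @ 24/7 + 469.667ms (4/7)
8. 3287.671ms @ 4 + 657.534ms (4/5)
9. 3945.205ms @ 24/5 + 657.534ms (4/5)
10. 4602.74ms @ 28/5 + 657.534ms (4/5)
11. 5260.274ms @ 32/5 + 657.534ms (4/5)
12. 5917.808ms @ 36/5 + 657.534ms (4/5)
13. 6575.342ms @ 8 + 939.335ms (8/7)
14. 7514.677ms @ 64/7 + 469.667ms (4/7)
15. 7984.344ms @ 68/7 + 469.667ms (4/7)
16. 8454.012ms @ 72/7 + 469.667ms (4/7)
17. 8923.679ms @ 76/7 + 469.667ms (4/7)
18. 9393.346ms @ 80/7 + 469.667ms (4/7)

note 15 onset = 68/7b = 7984.344ms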